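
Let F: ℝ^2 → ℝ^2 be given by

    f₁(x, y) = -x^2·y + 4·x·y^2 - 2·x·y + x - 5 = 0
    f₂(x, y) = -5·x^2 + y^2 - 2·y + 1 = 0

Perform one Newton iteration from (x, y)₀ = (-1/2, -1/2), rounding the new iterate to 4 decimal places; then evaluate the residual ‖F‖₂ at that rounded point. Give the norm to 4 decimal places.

4.0794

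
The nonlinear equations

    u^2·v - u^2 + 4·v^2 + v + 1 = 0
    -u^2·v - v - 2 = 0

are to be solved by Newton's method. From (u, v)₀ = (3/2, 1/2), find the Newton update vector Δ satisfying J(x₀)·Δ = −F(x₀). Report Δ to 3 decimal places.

At (3/2, 1/2): F = (1.375, -3.625).
Jacobian J = [[2·u·v - 2·u, u^2 + 8·v + 1], [-2·u·v, -u^2 - 1]].
At the point, J = [[-1.500, 7.250], [-1.500, -3.250]] (det J = 15.750).
Solving J·Δ = −F gives Δ = (-1.385, -0.476).

(-1.385, -0.476)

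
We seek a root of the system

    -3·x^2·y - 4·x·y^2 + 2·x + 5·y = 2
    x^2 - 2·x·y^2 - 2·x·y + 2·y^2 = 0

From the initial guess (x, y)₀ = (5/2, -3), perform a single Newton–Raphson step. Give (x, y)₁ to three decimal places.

(3.204, -2.178)

At (5/2, -3): F = (-45.750, -5.750).
Jacobian J = [[-6·x·y - 4·y^2 + 2, -3·x^2 - 8·x·y + 5], [2·x - 2·y^2 - 2·y, -4·x·y - 2·x + 4·y]].
At the point, J = [[11.000, 46.250], [-7.000, 13.000]] (det J = 466.750).
Solving J·Δ = −F gives Δ = (0.704, 0.822).
Then the next iterate is (x, y)₁ = (3.204, -2.178).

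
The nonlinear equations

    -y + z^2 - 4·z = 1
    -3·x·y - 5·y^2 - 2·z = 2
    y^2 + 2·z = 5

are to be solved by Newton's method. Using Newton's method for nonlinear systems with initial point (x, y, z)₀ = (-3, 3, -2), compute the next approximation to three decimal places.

(-4.198, 2.652, -0.957)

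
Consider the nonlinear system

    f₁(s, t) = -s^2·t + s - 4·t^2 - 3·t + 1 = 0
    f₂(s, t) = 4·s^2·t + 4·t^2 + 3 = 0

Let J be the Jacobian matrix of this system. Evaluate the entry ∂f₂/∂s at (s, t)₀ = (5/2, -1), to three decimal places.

-20.000

∂f₂/∂s = 8·s·t.
At (5/2, -1) this is -20.000.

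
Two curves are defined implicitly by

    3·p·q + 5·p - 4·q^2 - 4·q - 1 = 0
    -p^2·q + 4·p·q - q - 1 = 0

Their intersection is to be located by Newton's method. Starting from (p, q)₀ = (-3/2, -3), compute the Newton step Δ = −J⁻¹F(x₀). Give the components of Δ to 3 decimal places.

(0.659, 1.396)

At (-3/2, -3): F = (-19.000, 26.750).
Jacobian J = [[3·q + 5, 3·p - 8·q - 4], [-2·p·q + 4·q, -p^2 + 4·p - 1]].
At the point, J = [[-4.000, 15.500], [-21.000, -9.250]] (det J = 362.500).
Solving J·Δ = −F gives Δ = (0.659, 1.396).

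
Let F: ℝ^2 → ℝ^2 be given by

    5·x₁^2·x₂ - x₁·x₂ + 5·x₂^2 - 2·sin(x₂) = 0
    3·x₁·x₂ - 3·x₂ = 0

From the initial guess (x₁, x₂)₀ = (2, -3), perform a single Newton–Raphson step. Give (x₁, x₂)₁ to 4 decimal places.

(1.5546, -1.3362)

At (2, -3): F = (-8.717760, -9.0000).
Jacobian J = [[10·x₁·x₂ - x₂, 5·x₁^2 - x₁ + 10·x₂ - 2·cos(x₂)], [3·x₂, 3·x₁ - 3]].
At the point, J = [[-57.0000, -10.020015], [-9.0000, 3.0000]] (det J = -261.180135).
Solving J·Δ = −F gives Δ = (-0.4454, 1.6638).
Then the next iterate is (x₁, x₂)₁ = (1.5546, -1.3362).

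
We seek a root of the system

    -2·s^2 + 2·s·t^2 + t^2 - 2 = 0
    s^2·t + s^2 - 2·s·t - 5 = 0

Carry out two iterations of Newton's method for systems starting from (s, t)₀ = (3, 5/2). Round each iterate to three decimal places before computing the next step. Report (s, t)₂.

(2.178, 1.522)

At (3, 5/2): F = (23.750, 11.500).
Jacobian J = [[-4·s + 2·t^2, 4·s·t + 2·t], [2·s·t + 2·s - 2·t, s^2 - 2·s]].
At the point, J = [[0.500, 35.000], [16.000, 3.000]] (det J = -558.500).
Solving J·Δ = −F gives Δ = (-0.593, -0.670).
Then the next iterate is (s, t)₁ = (2.407, 1.830).
Round to (2.407, 1.830) and repeat: F = (5.88321, 2.58641), J = [[-2.93020, 21.27924], [9.96362, 0.97965]].
Δ = (-0.229, -0.308), so (s, t)₂ = (2.178, 1.522).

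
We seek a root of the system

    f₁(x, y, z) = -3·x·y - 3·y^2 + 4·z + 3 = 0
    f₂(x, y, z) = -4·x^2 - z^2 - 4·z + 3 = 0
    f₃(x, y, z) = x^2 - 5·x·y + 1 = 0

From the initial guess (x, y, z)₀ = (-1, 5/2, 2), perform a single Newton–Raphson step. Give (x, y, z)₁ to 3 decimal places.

At (-1, 5/2, 2): F = (-0.250, -13.000, 14.500).
Jacobian J = [[-3·y, -3·x - 6·y, 4], [-8·x, 0, -2·z - 4], [2·x - 5·y, -5·x, 0]].
At the point, J = [[-7.500, -12.000, 4.000], [8.000, 0.000, -8.000], [-14.500, 5.000, 0.000]] (det J = -1532.000).
Solving J·Δ = −F gives Δ = (0.732, -0.776, -0.893).
Then the next iterate is (x, y, z)₁ = (-0.268, 1.724, 1.107).

(-0.268, 1.724, 1.107)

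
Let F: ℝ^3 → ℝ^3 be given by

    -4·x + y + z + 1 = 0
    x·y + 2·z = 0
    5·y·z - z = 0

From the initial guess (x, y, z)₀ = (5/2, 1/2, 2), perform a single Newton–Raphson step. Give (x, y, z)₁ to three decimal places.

(0.352, 0.516, -0.108)

At (5/2, 1/2, 2): F = (-6.500, 5.250, 3.000).
Jacobian J = [[-4, 1, 1], [y, x, 2], [0, 5·z, 5·y - 1]].
At the point, J = [[-4.000, 1.000, 1.000], [0.500, 2.500, 2.000], [0.000, 10.000, 1.500]] (det J = 69.250).
Solving J·Δ = −F gives Δ = (-2.148, 0.016, -2.108).
Then the next iterate is (x, y, z)₁ = (0.352, 0.516, -0.108).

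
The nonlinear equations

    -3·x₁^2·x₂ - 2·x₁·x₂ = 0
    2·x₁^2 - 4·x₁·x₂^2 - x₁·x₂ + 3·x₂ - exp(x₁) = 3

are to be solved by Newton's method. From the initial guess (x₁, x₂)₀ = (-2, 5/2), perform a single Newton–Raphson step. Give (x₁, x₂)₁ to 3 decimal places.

(-1.570, 1.343)

At (-2, 5/2): F = (-20.000, 67.36466).
Jacobian J = [[-6·x₁·x₂ - 2·x₂, -3·x₁^2 - 2·x₁], [4·x₁ - 4·x₂^2 - x₂ - exp(x₁), -8·x₁·x₂ - x₁ + 3]].
At the point, J = [[25.000, -8.000], [-35.63534, 45.000]] (det J = 839.91732).
Solving J·Δ = −F gives Δ = (0.430, -1.157).
Then the next iterate is (x₁, x₂)₁ = (-1.570, 1.343).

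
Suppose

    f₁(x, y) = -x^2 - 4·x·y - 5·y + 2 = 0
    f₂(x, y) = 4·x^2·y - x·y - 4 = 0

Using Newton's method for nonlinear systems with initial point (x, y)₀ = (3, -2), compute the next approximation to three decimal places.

At (3, -2): F = (27.000, -70.000).
Jacobian J = [[-2·x - 4·y, -4·x - 5], [8·x·y - y, 4·x^2 - x]].
At the point, J = [[2.000, -17.000], [-46.000, 33.000]] (det J = -716.000).
Solving J·Δ = −F gives Δ = (-0.418, 1.539).
Then the next iterate is (x, y)₁ = (2.582, -0.461).

(2.582, -0.461)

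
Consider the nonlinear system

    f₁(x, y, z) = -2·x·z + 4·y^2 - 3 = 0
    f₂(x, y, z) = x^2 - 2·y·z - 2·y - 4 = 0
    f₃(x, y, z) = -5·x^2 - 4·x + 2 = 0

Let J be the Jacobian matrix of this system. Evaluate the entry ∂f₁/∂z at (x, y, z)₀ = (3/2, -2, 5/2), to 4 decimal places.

∂f₁/∂z = -2·x.
At (3/2, -2, 5/2) this is -3.0000.

-3.0000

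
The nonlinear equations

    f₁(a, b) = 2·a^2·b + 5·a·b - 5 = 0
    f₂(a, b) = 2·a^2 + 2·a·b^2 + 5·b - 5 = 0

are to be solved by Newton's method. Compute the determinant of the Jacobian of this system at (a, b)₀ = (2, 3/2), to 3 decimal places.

106.500

J = [[4·a·b + 5·b, 2·a^2 + 5·a], [4·a + 2·b^2, 4·a·b + 5]].
At the point, J = [[19.500, 18.000], [12.500, 17.000]].
det J = 106.500.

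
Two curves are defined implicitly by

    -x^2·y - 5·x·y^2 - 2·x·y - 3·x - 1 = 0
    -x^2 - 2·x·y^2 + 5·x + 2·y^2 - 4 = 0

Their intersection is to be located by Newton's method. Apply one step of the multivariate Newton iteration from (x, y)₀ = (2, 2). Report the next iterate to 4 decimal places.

(5.8571, -2.1250)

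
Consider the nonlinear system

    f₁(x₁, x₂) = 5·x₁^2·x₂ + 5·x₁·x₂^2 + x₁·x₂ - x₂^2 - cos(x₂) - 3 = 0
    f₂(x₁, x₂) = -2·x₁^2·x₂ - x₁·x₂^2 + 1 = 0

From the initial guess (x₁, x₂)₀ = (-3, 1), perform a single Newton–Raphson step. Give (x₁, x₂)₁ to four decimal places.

At (-3, 1): F = (22.459698, -14.0000).
Jacobian J = [[10·x₁·x₂ + 5·x₂^2 + x₂, 5·x₁^2 + 10·x₁·x₂ + x₁ - 2·x₂ + sin(x₂)], [-4·x₁·x₂ - x₂^2, -2·x₁^2 - 2·x₁·x₂]].
At the point, J = [[-24.0000, 10.841471], [11.0000, -12.0000]] (det J = 168.743819).
Solving J·Δ = −F gives Δ = (0.6977, -0.5271).
Then the next iterate is (x₁, x₂)₁ = (-2.3023, 0.4729).

(-2.3023, 0.4729)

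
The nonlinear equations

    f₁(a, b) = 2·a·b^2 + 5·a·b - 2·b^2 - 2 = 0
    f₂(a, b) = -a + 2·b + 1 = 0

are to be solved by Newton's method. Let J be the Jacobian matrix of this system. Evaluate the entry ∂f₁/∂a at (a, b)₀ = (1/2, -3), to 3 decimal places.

∂f₁/∂a = 2·b^2 + 5·b.
At (1/2, -3) this is 3.000.

3.000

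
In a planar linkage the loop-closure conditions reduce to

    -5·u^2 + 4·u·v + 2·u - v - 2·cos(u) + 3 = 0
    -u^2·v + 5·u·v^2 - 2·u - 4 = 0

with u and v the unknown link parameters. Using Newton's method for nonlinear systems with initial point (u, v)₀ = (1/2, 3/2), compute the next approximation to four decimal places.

At (1/2, 3/2): F = (2.494835, 0.2500).
Jacobian J = [[-10·u + 4·v + 2·sin(u) + 2, 4·u - 1], [-2·u·v + 5·v^2 - 2, -u^2 + 10·u·v]].
At the point, J = [[3.958851, 1.0000], [7.7500, 7.2500]] (det J = 20.951670).
Solving J·Δ = −F gives Δ = (-0.8514, 0.8756).
Then the next iterate is (u, v)₁ = (-0.3514, 2.3756).

(-0.3514, 2.3756)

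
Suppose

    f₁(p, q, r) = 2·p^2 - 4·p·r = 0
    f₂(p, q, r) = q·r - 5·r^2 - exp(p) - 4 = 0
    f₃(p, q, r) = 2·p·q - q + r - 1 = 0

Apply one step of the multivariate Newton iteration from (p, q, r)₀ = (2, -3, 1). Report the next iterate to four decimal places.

At (2, -3, 1): F = (0.0000, -19.389056, -9.0000).
Jacobian J = [[4·p - 4·r, 0, -4·p], [-exp(p), r, q - 10·r], [2·q, 2·p - 1, 1]].
At the point, J = [[4.0000, 0.0000, -8.0000], [-7.389056, 1.0000, -13.0000], [-6.0000, 3.0000, 1.0000]] (det J = 289.337346).
Solving J·Δ = −F gives Δ = (-1.3594, 0.5077, -0.6797).
Then the next iterate is (p, q, r)₁ = (0.6406, -2.4923, 0.3203).

(0.6406, -2.4923, 0.3203)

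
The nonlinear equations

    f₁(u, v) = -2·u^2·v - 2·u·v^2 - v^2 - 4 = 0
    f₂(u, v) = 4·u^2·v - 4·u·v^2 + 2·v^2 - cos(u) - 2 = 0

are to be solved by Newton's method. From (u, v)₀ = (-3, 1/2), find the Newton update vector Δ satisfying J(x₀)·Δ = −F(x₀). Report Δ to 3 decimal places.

(3.083, 0.400)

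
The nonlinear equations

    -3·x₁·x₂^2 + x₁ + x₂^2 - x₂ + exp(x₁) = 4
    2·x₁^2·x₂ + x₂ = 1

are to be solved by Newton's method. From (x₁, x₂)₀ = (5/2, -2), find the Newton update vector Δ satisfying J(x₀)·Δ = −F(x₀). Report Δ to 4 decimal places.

(-1.0082, 0.5804)

At (5/2, -2): F = (-13.317506, -28.0000).
Jacobian J = [[-3·x₂^2 + exp(x₁) + 1, -6·x₁·x₂ + 2·x₂ - 1], [4·x₁·x₂, 2·x₁^2 + 1]].
At the point, J = [[1.182494, 25.0000], [-20.0000, 13.5000]] (det J = 515.963668).
Solving J·Δ = −F gives Δ = (-1.0082, 0.5804).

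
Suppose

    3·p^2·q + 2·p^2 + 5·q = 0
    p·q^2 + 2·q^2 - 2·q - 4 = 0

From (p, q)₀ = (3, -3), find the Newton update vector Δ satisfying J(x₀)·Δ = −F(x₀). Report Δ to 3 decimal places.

(-0.939, 1.205)

At (3, -3): F = (-78.000, 47.000).
Jacobian J = [[6·p·q + 4·p, 3·p^2 + 5], [q^2, 2·p·q + 4·q - 2]].
At the point, J = [[-42.000, 32.000], [9.000, -32.000]] (det J = 1056.000).
Solving J·Δ = −F gives Δ = (-0.939, 1.205).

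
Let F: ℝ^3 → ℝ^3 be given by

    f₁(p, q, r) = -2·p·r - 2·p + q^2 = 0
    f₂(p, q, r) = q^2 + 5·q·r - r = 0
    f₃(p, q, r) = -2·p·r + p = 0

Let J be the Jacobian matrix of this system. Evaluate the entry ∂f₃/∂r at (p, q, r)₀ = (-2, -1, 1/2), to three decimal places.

∂f₃/∂r = -2·p.
At (-2, -1, 1/2) this is 4.000.

4.000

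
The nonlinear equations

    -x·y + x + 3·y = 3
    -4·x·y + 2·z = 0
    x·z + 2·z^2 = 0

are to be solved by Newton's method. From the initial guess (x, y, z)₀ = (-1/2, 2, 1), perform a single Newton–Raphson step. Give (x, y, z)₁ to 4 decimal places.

At (-1/2, 2, 1): F = (3.5000, 6.0000, 1.5000).
Jacobian J = [[-y + 1, -x + 3, 0], [-4·y, -4·x, 2], [z, 0, x + 4·z]].
At the point, J = [[-1.0000, 3.5000, 0.0000], [-8.0000, 2.0000, 2.0000], [1.0000, 0.0000, 3.5000]] (det J = 98.0000).
Solving J·Δ = −F gives Δ = (0.3929, -0.8878, -0.5408).
Then the next iterate is (x, y, z)₁ = (-0.1071, 1.1122, 0.4592).

(-0.1071, 1.1122, 0.4592)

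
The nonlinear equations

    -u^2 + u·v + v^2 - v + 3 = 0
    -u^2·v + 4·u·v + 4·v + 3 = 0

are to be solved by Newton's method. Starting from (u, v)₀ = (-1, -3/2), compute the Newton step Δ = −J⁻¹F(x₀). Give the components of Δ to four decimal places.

At (-1, -3/2): F = (7.2500, 4.5000).
Jacobian J = [[-2·u + v, u + 2·v - 1], [-2·u·v + 4·v, -u^2 + 4·u + 4]].
At the point, J = [[0.5000, -5.0000], [-9.0000, -1.0000]] (det J = -45.5000).
Solving J·Δ = −F gives Δ = (0.3352, 1.4835).

(0.3352, 1.4835)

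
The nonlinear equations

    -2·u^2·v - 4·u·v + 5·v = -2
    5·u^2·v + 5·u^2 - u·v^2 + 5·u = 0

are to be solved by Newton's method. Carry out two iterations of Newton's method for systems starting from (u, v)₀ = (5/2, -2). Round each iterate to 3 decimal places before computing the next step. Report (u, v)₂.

(0.797, -1.875)

At (5/2, -2): F = (37.000, -28.750).
Jacobian J = [[-4·u·v - 4·v, -2·u^2 - 4·u + 5], [10·u·v + 10·u - v^2 + 5, 5·u^2 - 2·u·v]].
At the point, J = [[28.000, -17.500], [-24.000, 41.250]] (det J = 735.000).
Solving J·Δ = −F gives Δ = (-1.392, -0.113).
Then the next iterate is (u, v)₁ = (1.108, -2.113).
Round to (1.108, -2.113) and repeat: F = (5.98792, -6.23891), J = [[17.81682, -1.88733], [-11.79681, 10.82073]].
Δ = (-0.311, 0.238), so (u, v)₂ = (0.797, -1.875).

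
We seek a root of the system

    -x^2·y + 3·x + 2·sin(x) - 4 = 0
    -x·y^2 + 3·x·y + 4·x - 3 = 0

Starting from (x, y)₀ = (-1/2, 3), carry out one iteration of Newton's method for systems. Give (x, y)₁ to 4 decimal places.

At (-1/2, 3): F = (-7.208851, -5.0000).
Jacobian J = [[-2·x·y + 2·cos(x) + 3, -x^2], [-y^2 + 3·y + 4, -2·x·y + 3·x]].
At the point, J = [[7.755165, -0.2500], [4.0000, 1.5000]] (det J = 12.632748).
Solving J·Δ = −F gives Δ = (0.9549, 0.7869).
Then the next iterate is (x, y)₁ = (0.4549, 3.7869).

(0.4549, 3.7869)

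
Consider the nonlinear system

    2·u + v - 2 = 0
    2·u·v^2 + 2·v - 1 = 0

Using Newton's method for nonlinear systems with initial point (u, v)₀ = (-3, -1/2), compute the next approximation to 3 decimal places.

(1.161, -0.323)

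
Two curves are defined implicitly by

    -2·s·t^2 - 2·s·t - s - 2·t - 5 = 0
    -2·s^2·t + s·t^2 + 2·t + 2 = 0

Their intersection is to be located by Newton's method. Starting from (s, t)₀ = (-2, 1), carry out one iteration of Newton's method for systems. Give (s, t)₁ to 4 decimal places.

(-1.2500, 1.0750)

At (-2, 1): F = (3.0000, -6.0000).
Jacobian J = [[-2·t^2 - 2·t - 1, -4·s·t - 2·s - 2], [-4·s·t + t^2, -2·s^2 + 2·s·t + 2]].
At the point, J = [[-5.0000, 10.0000], [9.0000, -10.0000]] (det J = -40.0000).
Solving J·Δ = −F gives Δ = (0.7500, 0.0750).
Then the next iterate is (s, t)₁ = (-1.2500, 1.0750).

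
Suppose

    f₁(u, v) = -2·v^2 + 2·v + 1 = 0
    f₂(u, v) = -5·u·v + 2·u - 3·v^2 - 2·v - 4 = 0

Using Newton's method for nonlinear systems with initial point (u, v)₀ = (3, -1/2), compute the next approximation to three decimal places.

At (3, -1/2): F = (-0.500, 9.750).
Jacobian J = [[0, -4·v + 2], [-5·v + 2, -5·u - 6·v - 2]].
At the point, J = [[0.000, 4.000], [4.500, -14.000]] (det J = -18.000).
Solving J·Δ = −F gives Δ = (-1.778, 0.125).
Then the next iterate is (u, v)₁ = (1.222, -0.375).

(1.222, -0.375)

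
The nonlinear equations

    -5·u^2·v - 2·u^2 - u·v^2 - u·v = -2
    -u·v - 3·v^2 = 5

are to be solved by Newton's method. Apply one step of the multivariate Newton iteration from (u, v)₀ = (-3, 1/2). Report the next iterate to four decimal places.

(-11.5000, -6.1506)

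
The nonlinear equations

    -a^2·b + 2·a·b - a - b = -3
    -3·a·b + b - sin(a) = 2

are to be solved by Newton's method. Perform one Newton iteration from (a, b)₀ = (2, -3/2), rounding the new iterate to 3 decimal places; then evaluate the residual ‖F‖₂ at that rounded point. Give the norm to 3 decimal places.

3.645

At (2, -3/2): F = (2.500, 4.59070).
Jacobian J = [[-2·a·b + 2·b - 1, -a^2 + 2·a - 1], [-3·b - cos(a), -3·a + 1]].
At the point, J = [[2.000, -1.000], [4.91615, -5.000]] (det J = -5.08385).
Solving J·Δ = −F gives Δ = (-1.556, -0.612).
Then the next iterate is (a, b)₁ = (0.444, -2.112).
Re-evaluating at (0.444, -2.112): F = (3.20890, -1.72837), so ‖F‖₂ = 3.645.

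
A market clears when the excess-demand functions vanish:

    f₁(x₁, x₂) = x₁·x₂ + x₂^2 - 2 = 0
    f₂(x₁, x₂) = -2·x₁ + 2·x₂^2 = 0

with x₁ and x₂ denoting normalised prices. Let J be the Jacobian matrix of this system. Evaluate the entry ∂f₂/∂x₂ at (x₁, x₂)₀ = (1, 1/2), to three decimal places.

2.000

∂f₂/∂x₂ = 4·x₂.
At (1, 1/2) this is 2.000.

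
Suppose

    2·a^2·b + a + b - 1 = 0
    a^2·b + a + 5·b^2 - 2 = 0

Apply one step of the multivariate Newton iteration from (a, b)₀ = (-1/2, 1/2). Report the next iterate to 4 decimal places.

(-3.5000, 1.0000)

At (-1/2, 1/2): F = (-0.7500, -1.1250).
Jacobian J = [[4·a·b + 1, 2·a^2 + 1], [2·a·b + 1, a^2 + 10·b]].
At the point, J = [[0.0000, 1.5000], [0.5000, 5.2500]] (det J = -0.7500).
Solving J·Δ = −F gives Δ = (-3.0000, 0.5000).
Then the next iterate is (a, b)₁ = (-3.5000, 1.0000).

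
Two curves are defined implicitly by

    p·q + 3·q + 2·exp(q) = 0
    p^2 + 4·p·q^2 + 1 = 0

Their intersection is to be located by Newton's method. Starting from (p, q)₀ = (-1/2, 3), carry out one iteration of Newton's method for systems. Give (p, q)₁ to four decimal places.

(-0.4067, 1.8763)

At (-1/2, 3): F = (47.671074, -16.7500).
Jacobian J = [[q, p + 2·exp(q) + 3], [2·p + 4·q^2, 8·p·q]].
At the point, J = [[3.0000, 42.671074], [35.0000, -12.0000]] (det J = -1529.487585).
Solving J·Δ = −F gives Δ = (0.0933, -1.1237).
Then the next iterate is (p, q)₁ = (-0.4067, 1.8763).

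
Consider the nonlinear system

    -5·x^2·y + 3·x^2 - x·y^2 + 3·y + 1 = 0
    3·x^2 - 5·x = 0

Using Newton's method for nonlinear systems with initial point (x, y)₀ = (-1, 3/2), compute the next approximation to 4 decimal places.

(-0.2727, -6.6591)

At (-1, 3/2): F = (3.2500, 8.0000).
Jacobian J = [[-10·x·y + 6·x - y^2, -5·x^2 - 2·x·y + 3], [6·x - 5, 0]].
At the point, J = [[6.7500, 1.0000], [-11.0000, 0.0000]] (det J = 11.0000).
Solving J·Δ = −F gives Δ = (0.7273, -8.1591).
Then the next iterate is (x, y)₁ = (-0.2727, -6.6591).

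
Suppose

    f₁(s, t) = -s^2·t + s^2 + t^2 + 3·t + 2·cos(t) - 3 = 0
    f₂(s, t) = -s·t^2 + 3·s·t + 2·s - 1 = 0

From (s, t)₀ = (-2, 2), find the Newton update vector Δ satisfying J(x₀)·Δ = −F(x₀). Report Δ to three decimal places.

(-4.571, 13.643)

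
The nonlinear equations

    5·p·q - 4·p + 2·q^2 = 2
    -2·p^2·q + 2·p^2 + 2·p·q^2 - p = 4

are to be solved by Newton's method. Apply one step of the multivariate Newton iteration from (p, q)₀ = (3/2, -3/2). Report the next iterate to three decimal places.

At (3/2, -3/2): F = (-14.750, 12.500).
Jacobian J = [[5·q - 4, 5·p + 4·q], [-4·p·q + 4·p + 2·q^2 - 1, -2·p^2 + 4·p·q]].
At the point, J = [[-11.500, 1.500], [18.500, -13.500]] (det J = 127.500).
Solving J·Δ = −F gives Δ = (-1.415, -1.013).
Then the next iterate is (p, q)₁ = (0.085, -2.513).

(0.085, -2.513)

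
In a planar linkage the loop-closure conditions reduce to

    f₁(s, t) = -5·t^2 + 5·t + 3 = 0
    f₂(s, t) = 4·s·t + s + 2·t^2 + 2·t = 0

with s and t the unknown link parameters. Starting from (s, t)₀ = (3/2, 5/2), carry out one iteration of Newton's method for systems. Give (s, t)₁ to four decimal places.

At (3/2, 5/2): F = (-15.7500, 34.0000).
Jacobian J = [[0, -10·t + 5], [4·t + 1, 4·s + 4·t + 2]].
At the point, J = [[0.0000, -20.0000], [11.0000, 18.0000]] (det J = 220.0000).
Solving J·Δ = −F gives Δ = (-1.8023, -0.7875).
Then the next iterate is (s, t)₁ = (-0.3023, 1.7125).

(-0.3023, 1.7125)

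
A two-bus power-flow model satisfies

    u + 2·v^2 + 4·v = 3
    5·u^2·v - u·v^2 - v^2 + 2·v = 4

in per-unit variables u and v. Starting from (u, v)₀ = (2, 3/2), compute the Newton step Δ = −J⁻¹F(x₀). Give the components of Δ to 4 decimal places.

(-0.3743, -0.9126)

At (2, 3/2): F = (9.5000, 22.2500).
Jacobian J = [[1, 4·v + 4], [10·u·v - v^2, 5·u^2 - 2·u·v - 2·v + 2]].
At the point, J = [[1.0000, 10.0000], [27.7500, 13.0000]] (det J = -264.5000).
Solving J·Δ = −F gives Δ = (-0.3743, -0.9126).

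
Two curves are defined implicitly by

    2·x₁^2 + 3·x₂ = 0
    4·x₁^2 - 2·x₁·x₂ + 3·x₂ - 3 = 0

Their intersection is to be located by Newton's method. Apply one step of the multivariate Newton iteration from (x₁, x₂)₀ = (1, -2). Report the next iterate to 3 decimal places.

At (1, -2): F = (-4.000, -1.000).
Jacobian J = [[4·x₁, 3], [8·x₁ - 2·x₂, -2·x₁ + 3]].
At the point, J = [[4.000, 3.000], [12.000, 1.000]] (det J = -32.000).
Solving J·Δ = −F gives Δ = (-0.031, 1.375).
Then the next iterate is (x₁, x₂)₁ = (0.969, -0.625).

(0.969, -0.625)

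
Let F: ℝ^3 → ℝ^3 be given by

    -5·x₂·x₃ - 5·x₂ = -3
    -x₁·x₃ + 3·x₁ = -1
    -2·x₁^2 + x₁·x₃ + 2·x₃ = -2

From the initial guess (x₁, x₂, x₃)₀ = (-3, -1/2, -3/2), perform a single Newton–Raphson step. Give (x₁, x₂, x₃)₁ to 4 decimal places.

(-1.4444, -3.0333, 0.3333)

At (-3, -1/2, -3/2): F = (1.7500, -12.5000, -14.5000).
Jacobian J = [[0, -5·x₃ - 5, -5·x₂], [-x₃ + 3, 0, -x₁], [-4·x₁ + x₃, 0, x₁ + 2]].
At the point, J = [[0.0000, 2.5000, 2.5000], [4.5000, 0.0000, 3.0000], [10.5000, 0.0000, -1.0000]] (det J = 90.0000).
Solving J·Δ = −F gives Δ = (1.5556, -2.5333, 1.8333).
Then the next iterate is (x₁, x₂, x₃)₁ = (-1.4444, -3.0333, 0.3333).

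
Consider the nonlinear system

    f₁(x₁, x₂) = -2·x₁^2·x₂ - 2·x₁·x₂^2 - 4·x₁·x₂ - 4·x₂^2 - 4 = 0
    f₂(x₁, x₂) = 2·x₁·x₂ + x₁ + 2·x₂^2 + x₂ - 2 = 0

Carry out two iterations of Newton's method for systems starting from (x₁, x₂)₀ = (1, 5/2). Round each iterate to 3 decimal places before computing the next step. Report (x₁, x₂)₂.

(-1.279, 1.492)

At (1, 5/2): F = (-56.500, 19.000).
Jacobian J = [[-4·x₁·x₂ - 2·x₂^2 - 4·x₂, -2·x₁^2 - 4·x₁·x₂ - 4·x₁ - 8·x₂], [2·x₂ + 1, 2·x₁ + 4·x₂ + 1]].
At the point, J = [[-32.500, -36.000], [6.000, 13.000]] (det J = -206.500).
Solving J·Δ = −F gives Δ = (-0.245, -1.349).
Then the next iterate is (x₁, x₂)₁ = (0.755, 1.151).
Round to (0.755, 1.151) and repeat: F = (-16.08787, 4.29361), J = [[-10.72962, -16.84407], [3.302, 7.114]].
Δ = (-2.034, 0.341), so (x₁, x₂)₂ = (-1.279, 1.492).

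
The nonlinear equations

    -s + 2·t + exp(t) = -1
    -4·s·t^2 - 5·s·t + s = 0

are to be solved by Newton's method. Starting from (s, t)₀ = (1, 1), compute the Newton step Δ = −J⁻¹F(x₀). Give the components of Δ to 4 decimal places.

(0.4649, -0.9015)

At (1, 1): F = (4.718282, -8.0000).
Jacobian J = [[-1, exp(t) + 2], [-4·t^2 - 5·t + 1, -8·s·t - 5·s]].
At the point, J = [[-1.0000, 4.718282], [-8.0000, -13.0000]] (det J = 50.746255).
Solving J·Δ = −F gives Δ = (0.4649, -0.9015).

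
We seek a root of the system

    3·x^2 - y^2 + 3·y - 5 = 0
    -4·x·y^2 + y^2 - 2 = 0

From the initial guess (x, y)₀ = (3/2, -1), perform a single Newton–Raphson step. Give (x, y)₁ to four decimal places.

At (3/2, -1): F = (-2.2500, -7.0000).
Jacobian J = [[6·x, -2·y + 3], [-4·y^2, -8·x·y + 2·y]].
At the point, J = [[9.0000, 5.0000], [-4.0000, 10.0000]] (det J = 110.0000).
Solving J·Δ = −F gives Δ = (-0.1136, 0.6545).
Then the next iterate is (x, y)₁ = (1.3864, -0.3455).

(1.3864, -0.3455)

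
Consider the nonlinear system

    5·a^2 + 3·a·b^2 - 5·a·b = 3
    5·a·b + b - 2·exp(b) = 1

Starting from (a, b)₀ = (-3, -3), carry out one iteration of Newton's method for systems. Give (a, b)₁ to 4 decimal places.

(-1.1084, -2.1116)

At (-3, -3): F = (-84.0000, 40.900426).
Jacobian J = [[10·a + 3·b^2 - 5·b, 6·a·b - 5·a], [5·b, 5·a - 2·exp(b) + 1]].
At the point, J = [[12.0000, 69.0000], [-15.0000, -14.099574]] (det J = 865.805110).
Solving J·Δ = −F gives Δ = (1.8916, 0.8884).
Then the next iterate is (a, b)₁ = (-1.1084, -2.1116).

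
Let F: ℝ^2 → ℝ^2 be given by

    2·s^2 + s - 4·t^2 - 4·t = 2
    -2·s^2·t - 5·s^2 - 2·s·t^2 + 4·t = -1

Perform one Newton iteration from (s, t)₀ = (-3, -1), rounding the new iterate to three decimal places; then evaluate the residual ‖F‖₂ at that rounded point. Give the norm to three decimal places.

At (-3, -1): F = (13.000, -24.000).
Jacobian J = [[4·s + 1, -8·t - 4], [-4·s·t - 10·s - 2·t^2, -2·s^2 - 4·s·t + 4]].
At the point, J = [[-11.000, 4.000], [16.000, -26.000]] (det J = 222.000).
Solving J·Δ = −F gives Δ = (1.090, -0.252).
Then the next iterate is (s, t)₁ = (-1.910, -1.252).
Re-evaluating at (-1.910, -1.252): F = (2.12418, -7.12579), so ‖F‖₂ = 7.436.

7.436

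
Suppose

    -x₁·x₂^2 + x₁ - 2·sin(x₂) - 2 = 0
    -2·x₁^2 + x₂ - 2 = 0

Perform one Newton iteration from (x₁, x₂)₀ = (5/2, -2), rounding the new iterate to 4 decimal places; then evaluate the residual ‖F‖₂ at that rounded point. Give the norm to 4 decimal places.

5.5760

At (5/2, -2): F = (-7.681405, -16.5000).
Jacobian J = [[-x₂^2 + 1, -2·x₁·x₂ - 2·cos(x₂)], [-4·x₁, 1]].
At the point, J = [[-3.0000, 10.832294], [-10.0000, 1.0000]] (det J = 105.322937).
Solving J·Δ = −F gives Δ = (-1.6241, 0.2593).
Then the next iterate is (x₁, x₂)₁ = (0.8759, -1.7407).
Re-evaluating at (0.8759, -1.7407): F = (-1.806907, -5.275102), so ‖F‖₂ = 5.5760.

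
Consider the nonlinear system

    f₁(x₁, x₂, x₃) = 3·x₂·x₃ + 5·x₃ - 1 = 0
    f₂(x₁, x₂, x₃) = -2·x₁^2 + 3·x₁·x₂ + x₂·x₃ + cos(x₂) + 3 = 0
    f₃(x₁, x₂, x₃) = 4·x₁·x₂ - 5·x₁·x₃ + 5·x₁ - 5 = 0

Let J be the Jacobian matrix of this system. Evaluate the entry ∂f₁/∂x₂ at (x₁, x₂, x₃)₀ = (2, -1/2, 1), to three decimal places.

3.000

∂f₁/∂x₂ = 3·x₃.
At (2, -1/2, 1) this is 3.000.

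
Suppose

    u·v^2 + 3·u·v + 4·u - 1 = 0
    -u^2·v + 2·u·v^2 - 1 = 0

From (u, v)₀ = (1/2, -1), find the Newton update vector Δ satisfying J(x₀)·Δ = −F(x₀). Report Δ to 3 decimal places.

At (1/2, -1): F = (0.000, 0.250).
Jacobian J = [[v^2 + 3·v + 4, 2·u·v + 3·u], [-2·u·v + 2·v^2, -u^2 + 4·u·v]].
At the point, J = [[2.000, 0.500], [3.000, -2.250]] (det J = -6.000).
Solving J·Δ = −F gives Δ = (-0.021, 0.083).

(-0.021, 0.083)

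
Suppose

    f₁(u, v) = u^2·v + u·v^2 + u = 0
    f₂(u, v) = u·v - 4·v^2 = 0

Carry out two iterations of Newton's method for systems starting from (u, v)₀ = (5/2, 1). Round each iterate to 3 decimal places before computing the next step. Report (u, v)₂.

At (5/2, 1): F = (11.250, -1.500).
Jacobian J = [[2·u·v + v^2 + 1, u^2 + 2·u·v], [v, u - 8·v]].
At the point, J = [[7.000, 11.250], [1.000, -5.500]] (det J = -49.750).
Solving J·Δ = −F gives Δ = (-0.905, -0.437).
Then the next iterate is (u, v)₁ = (1.595, 0.563).
Round to (1.595, 0.563) and repeat: F = (3.53285, -0.36989), J = [[3.11294, 4.34000], [0.563, -2.909]].
Δ = (-0.754, -0.273), so (u, v)₂ = (0.841, 0.290).

(0.841, 0.290)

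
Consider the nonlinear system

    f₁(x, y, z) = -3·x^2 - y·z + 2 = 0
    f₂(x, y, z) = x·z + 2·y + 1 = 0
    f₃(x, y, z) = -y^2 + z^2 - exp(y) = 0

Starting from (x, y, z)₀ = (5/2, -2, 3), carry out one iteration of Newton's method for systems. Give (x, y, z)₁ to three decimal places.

At (5/2, -2, 3): F = (-10.750, 4.500, 4.86466).
Jacobian J = [[-6·x, -z, -y], [z, 2, x], [0, -2·y - exp(y), 2·z]].
At the point, J = [[-15.000, -3.000, 2.000], [3.000, 2.000, 2.500], [0.000, 3.86466, 6.000]] (det J = 42.11292).
Solving J·Δ = −F gives Δ = (-0.824, -0.003, -0.809).
Then the next iterate is (x, y, z)₁ = (1.676, -2.003, 2.191).

(1.676, -2.003, 2.191)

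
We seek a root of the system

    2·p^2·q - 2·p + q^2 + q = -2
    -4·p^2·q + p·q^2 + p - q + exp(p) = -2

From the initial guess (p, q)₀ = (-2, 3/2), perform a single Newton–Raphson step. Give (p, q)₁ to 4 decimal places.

At (-2, 3/2): F = (21.7500, -29.864665).
Jacobian J = [[4·p·q - 2, 2·p^2 + 2·q + 1], [-8·p·q + q^2 + exp(p) + 1, -4·p^2 + 2·p·q - 1]].
At the point, J = [[-14.0000, 12.0000], [27.385335, -23.0000]] (det J = -6.624023).
Solving J·Δ = −F gives Δ = (-21.4181, -26.8003).
Then the next iterate is (p, q)₁ = (-23.4181, -25.3003).

(-23.4181, -25.3003)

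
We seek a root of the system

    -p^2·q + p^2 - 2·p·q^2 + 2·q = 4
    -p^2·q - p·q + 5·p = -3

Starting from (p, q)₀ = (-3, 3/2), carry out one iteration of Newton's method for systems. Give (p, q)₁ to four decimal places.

(-1.5759, 0.9669)

At (-3, 3/2): F = (8.0000, -21.0000).
Jacobian J = [[-2·p·q + 2·p - 2·q^2, -p^2 - 4·p·q + 2], [-2·p·q - q + 5, -p^2 - p]].
At the point, J = [[-1.5000, 11.0000], [12.5000, -6.0000]] (det J = -128.5000).
Solving J·Δ = −F gives Δ = (1.4241, -0.5331).
Then the next iterate is (p, q)₁ = (-1.5759, 0.9669).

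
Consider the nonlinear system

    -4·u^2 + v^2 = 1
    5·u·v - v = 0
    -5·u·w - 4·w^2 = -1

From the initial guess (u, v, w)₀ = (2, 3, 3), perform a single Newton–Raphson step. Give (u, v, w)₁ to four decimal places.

(1.0000, 1.6667, 1.5294)

At (2, 3, 3): F = (-8.0000, 27.0000, -65.0000).
Jacobian J = [[-8·u, 2·v, 0], [5·v, 5·u - 1, 0], [-5·w, 0, -5·u - 8·w]].
At the point, J = [[-16.0000, 6.0000, 0.0000], [15.0000, 9.0000, 0.0000], [-15.0000, 0.0000, -34.0000]] (det J = 7956.0000).
Solving J·Δ = −F gives Δ = (-1.0000, -1.3333, -1.4706).
Then the next iterate is (u, v, w)₁ = (1.0000, 1.6667, 1.5294).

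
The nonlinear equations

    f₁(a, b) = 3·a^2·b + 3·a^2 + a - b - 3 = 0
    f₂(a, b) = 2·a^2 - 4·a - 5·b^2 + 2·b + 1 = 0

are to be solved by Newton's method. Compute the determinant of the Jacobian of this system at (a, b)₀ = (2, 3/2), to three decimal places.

J = [[6·a·b + 6·a + 1, 3·a^2 - 1], [4·a - 4, -10·b + 2]].
At the point, J = [[31.000, 11.000], [4.000, -13.000]].
det J = -447.000.

-447.000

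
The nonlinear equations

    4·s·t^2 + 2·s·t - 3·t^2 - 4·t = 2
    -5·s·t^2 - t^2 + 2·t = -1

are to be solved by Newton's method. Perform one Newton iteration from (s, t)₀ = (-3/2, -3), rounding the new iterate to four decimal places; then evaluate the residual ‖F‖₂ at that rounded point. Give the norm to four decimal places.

At (-3/2, -3): F = (-62.0000, 53.5000).
Jacobian J = [[4·t^2 + 2·t, 8·s·t + 2·s - 6·t - 4], [-5·t^2, -10·s·t - 2·t + 2]].
At the point, J = [[30.0000, 47.0000], [-45.0000, -37.0000]] (det J = 1005.0000).
Solving J·Δ = −F gives Δ = (0.2194, 1.1791).
Then the next iterate is (s, t)₁ = (-1.2806, -1.8209).
Re-evaluating at (-1.2806, -1.8209): F = (-16.983964, 15.272802), so ‖F‖₂ = 22.8410.

22.8410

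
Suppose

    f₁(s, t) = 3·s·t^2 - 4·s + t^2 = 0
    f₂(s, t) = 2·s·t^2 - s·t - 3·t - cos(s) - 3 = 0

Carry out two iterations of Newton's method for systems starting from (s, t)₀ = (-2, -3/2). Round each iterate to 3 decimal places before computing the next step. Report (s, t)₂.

(0.315, -1.213)

At (-2, -3/2): F = (-3.250, -10.08385).
Jacobian J = [[3·t^2 - 4, 6·s·t + 2·t], [2·t^2 - t + sin(s), 4·s·t - s - 3]].
At the point, J = [[2.750, 15.000], [5.09070, 11.000]] (det J = -46.11054).
Solving J·Δ = −F gives Δ = (2.505, -0.243).
Then the next iterate is (s, t)₁ = (0.505, -1.743).
Round to (0.505, -1.743) and repeat: F = (5.62069, 5.30247), J = [[5.11415, -8.76729], [8.30291, -7.02586]].
Δ = (-0.190, 0.530), so (s, t)₂ = (0.315, -1.213).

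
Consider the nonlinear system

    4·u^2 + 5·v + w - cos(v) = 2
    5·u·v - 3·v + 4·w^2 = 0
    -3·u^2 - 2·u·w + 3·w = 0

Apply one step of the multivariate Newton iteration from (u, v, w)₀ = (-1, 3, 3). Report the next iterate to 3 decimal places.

(5.535, 9.553, 0.600)

At (-1, 3, 3): F = (20.98999, 12.000, 12.000).
Jacobian J = [[8·u, sin(v) + 5, 1], [5·v, 5·u - 3, 8·w], [-6·u - 2·w, 0, -2·u + 3]].
At the point, J = [[-8.000, 5.14112, 1.000], [15.000, -8.000, 24.000], [0.000, 0.000, 5.000]] (det J = -65.58400).
Solving J·Δ = −F gives Δ = (6.535, 6.553, -2.400).
Then the next iterate is (u, v, w)₁ = (5.535, 9.553, 0.600).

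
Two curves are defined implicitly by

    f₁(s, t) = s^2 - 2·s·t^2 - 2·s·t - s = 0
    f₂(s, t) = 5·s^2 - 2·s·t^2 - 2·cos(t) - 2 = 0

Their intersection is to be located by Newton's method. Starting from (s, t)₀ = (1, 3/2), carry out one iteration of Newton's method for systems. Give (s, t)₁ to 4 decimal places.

At (1, 3/2): F = (-7.5000, -1.641474).
Jacobian J = [[2·s - 2·t^2 - 2·t - 1, -4·s·t - 2·s], [10·s - 2·t^2, -4·s·t + 2·sin(t)]].
At the point, J = [[-6.5000, -8.0000], [5.5000, -4.005010]] (det J = 70.032565).
Solving J·Δ = −F gives Δ = (-0.2414, -0.7414).
Then the next iterate is (s, t)₁ = (0.7586, 0.7586).

(0.7586, 0.7586)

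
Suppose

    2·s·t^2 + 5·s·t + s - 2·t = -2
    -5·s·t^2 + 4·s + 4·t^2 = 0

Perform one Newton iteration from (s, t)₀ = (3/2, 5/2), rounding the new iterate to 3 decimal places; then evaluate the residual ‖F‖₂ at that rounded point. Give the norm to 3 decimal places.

146.446

At (3/2, 5/2): F = (36.000, -15.875).
Jacobian J = [[2·t^2 + 5·t + 1, 4·s·t + 5·s - 2], [-5·t^2 + 4, -10·s·t + 8·t]].
At the point, J = [[26.000, 20.500], [-27.250, -17.500]] (det J = 103.625).
Solving J·Δ = −F gives Δ = (2.939, -5.484).
Then the next iterate is (s, t)₁ = (4.439, -2.984).
Re-evaluating at (4.439, -2.984): F = (25.22910, -144.25694), so ‖F‖₂ = 146.446.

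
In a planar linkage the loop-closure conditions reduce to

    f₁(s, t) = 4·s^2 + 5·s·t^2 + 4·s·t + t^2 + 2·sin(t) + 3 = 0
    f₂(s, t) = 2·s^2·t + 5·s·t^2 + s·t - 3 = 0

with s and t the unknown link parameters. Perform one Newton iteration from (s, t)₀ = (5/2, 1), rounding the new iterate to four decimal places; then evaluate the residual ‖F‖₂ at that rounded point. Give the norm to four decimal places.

11.1913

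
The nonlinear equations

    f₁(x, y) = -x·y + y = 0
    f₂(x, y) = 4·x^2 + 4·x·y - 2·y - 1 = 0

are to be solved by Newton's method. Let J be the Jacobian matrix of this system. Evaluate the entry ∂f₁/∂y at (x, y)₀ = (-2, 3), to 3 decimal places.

3.000

∂f₁/∂y = -x + 1.
At (-2, 3) this is 3.000.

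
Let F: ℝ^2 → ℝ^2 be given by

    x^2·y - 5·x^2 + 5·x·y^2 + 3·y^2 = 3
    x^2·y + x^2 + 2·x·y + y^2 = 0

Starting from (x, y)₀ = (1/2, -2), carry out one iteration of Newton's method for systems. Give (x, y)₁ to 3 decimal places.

(0.435, -1.246)

At (1/2, -2): F = (17.250, 1.750).
Jacobian J = [[2·x·y - 10·x + 5·y^2, x^2 + 10·x·y + 6·y], [2·x·y + 2·x + 2·y, x^2 + 2·x + 2·y]].
At the point, J = [[13.000, -21.750], [-5.000, -2.750]] (det J = -144.500).
Solving J·Δ = −F gives Δ = (-0.065, 0.754).
Then the next iterate is (x, y)₁ = (0.435, -1.246).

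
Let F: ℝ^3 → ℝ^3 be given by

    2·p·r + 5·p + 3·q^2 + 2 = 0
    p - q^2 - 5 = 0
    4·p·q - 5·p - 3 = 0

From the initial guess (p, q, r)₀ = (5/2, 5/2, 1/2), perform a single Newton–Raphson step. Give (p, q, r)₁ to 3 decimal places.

At (5/2, 5/2, 1/2): F = (35.750, -8.750, 9.500).
Jacobian J = [[2·r + 5, 6·q, 2·p], [1, -2·q, 0], [4·q - 5, 4·p, 0]].
At the point, J = [[6.000, 15.000, 5.000], [1.000, -5.000, 0.000], [5.000, 10.000, 0.000]] (det J = 175.000).
Solving J·Δ = −F gives Δ = (1.143, -1.521, -3.957).
Then the next iterate is (p, q, r)₁ = (3.643, 0.979, -3.457).

(3.643, 0.979, -3.457)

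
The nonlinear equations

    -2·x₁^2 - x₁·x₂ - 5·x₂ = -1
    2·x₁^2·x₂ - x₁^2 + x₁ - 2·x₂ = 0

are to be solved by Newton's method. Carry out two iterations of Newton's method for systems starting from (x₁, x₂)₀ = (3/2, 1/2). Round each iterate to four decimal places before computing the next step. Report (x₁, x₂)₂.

At (3/2, 1/2): F = (-6.7500, 0.5000).
Jacobian J = [[-4·x₁ - x₂, -x₁ - 5], [4·x₁·x₂ - 2·x₁ + 1, 2·x₁^2 - 2]].
At the point, J = [[-6.5000, -6.5000], [1.0000, 2.5000]] (det J = -9.7500).
Solving J·Δ = −F gives Δ = (-1.3974, 0.3590).
Then the next iterate is (x₁, x₂)₁ = (0.1026, 0.8590).
Round to (0.1026, 0.8590) and repeat: F = (-3.404187, -1.607842), J = [[-1.2694, -5.1026], [1.147334, -1.978946]].
Δ = (0.1754, -0.7108), so (x₁, x₂)₂ = (0.2780, 0.1482).

(0.2780, 0.1482)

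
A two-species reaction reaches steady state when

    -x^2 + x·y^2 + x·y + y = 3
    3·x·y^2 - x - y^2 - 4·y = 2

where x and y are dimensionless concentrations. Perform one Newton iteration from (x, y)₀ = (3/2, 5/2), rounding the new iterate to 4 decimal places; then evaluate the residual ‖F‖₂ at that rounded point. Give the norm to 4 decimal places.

2.1859

At (3/2, 5/2): F = (10.3750, 8.3750).
Jacobian J = [[-2·x + y^2 + y, 2·x·y + x + 1], [3·y^2 - 1, 6·x·y - 2·y - 4]].
At the point, J = [[5.7500, 10.0000], [17.7500, 13.5000]] (det J = -99.8750).
Solving J·Δ = −F gives Δ = (0.5638, -1.3617).
Then the next iterate is (x, y)₁ = (2.0638, 1.1383).
Re-evaluating at (2.0638, 1.1383): F = (-1.097626, -1.890363), so ‖F‖₂ = 2.1859.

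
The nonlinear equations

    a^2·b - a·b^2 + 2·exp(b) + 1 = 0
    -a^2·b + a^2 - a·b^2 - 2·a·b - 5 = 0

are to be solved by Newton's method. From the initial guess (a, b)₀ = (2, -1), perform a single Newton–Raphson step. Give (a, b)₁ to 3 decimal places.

(1.546, -0.772)

At (2, -1): F = (-4.26424, 5.000).
Jacobian J = [[2·a·b - b^2, a^2 - 2·a·b + 2·exp(b)], [-2·a·b + 2·a - b^2 - 2·b, -a^2 - 2·a·b - 2·a]].
At the point, J = [[-5.000, 8.73576], [9.000, -4.000]] (det J = -58.62183).
Solving J·Δ = −F gives Δ = (-0.454, 0.228).
Then the next iterate is (a, b)₁ = (1.546, -0.772).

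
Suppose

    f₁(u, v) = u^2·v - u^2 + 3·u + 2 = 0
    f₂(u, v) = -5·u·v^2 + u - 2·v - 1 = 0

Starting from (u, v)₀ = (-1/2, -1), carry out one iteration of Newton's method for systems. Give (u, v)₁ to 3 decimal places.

(-0.522, -0.559)

At (-1/2, -1): F = (0.000, 3.000).
Jacobian J = [[2·u·v - 2·u + 3, u^2], [-5·v^2 + 1, -10·u·v - 2]].
At the point, J = [[5.000, 0.250], [-4.000, -7.000]] (det J = -34.000).
Solving J·Δ = −F gives Δ = (-0.022, 0.441).
Then the next iterate is (u, v)₁ = (-0.522, -0.559).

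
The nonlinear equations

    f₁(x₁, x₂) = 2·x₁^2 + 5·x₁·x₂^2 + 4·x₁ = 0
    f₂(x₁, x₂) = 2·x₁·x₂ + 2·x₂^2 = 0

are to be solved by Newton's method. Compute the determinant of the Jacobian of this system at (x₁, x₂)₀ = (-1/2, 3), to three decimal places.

607.000

J = [[4·x₁ + 5·x₂^2 + 4, 10·x₁·x₂], [2·x₂, 2·x₁ + 4·x₂]].
At the point, J = [[47.000, -15.000], [6.000, 11.000]].
det J = 607.000.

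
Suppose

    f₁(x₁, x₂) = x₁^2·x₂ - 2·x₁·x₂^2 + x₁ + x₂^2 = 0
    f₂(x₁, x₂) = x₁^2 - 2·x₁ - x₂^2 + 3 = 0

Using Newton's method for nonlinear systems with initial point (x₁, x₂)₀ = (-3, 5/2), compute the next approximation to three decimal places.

(-1.280, 2.098)

At (-3, 5/2): F = (63.250, 11.750).
Jacobian J = [[2·x₁·x₂ - 2·x₂^2 + 1, x₁^2 - 4·x₁·x₂ + 2·x₂], [2·x₁ - 2, -2·x₂]].
At the point, J = [[-26.500, 44.000], [-8.000, -5.000]] (det J = 484.500).
Solving J·Δ = −F gives Δ = (1.720, -0.402).
Then the next iterate is (x₁, x₂)₁ = (-1.280, 2.098).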